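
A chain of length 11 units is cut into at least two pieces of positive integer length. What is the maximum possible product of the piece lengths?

54

Define m[k] = max over 1≤i<k of i · max(k−i, m[k−i]); the inner max lets the remainder stay uncut if that's better.
m[2] = 1*max(1,0) = 1*1 = 1
m[3] = 1*max(2,1) = 1*2 = 2
m[4] = 2*max(2,1) = 2*2 = 4
m[5] = 2*max(3,2) = 2*3 = 6
m[6] = 3*max(3,2) = 3*3 = 9
m[7] = 2*max(5,6) = 2*6 = 12
m[8] = 2*max(6,9) = 2*9 = 18
m[9] = 3*max(6,9) = 3*9 = 27
m[10] = 2*max(8,18) = 2*18 = 36
m[11] = 2*max(9,27) = 2*27 = 54
One optimal split: 3 + 3 + 3 + 2; product 3*3*3*2 = 54.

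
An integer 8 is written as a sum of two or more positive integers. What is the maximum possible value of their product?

18

Define f[k] = max over 1≤i<k of i · max(k−i, f[k−i]); the inner max lets the remainder stay uncut if that's better.
f[2] = 1×max(1,0) = 1×1 = 1
f[3] = 1×max(2,1) = 1×2 = 2
f[4] = 2×max(2,1) = 2×2 = 4
f[5] = 2×max(3,2) = 2×3 = 6
f[6] = 3×max(3,2) = 3×3 = 9
f[7] = 2×max(5,6) = 2×6 = 12
f[8] = 2×max(6,9) = 2×9 = 18
One optimal split: 3 + 3 + 2; product 3×3×2 = 18.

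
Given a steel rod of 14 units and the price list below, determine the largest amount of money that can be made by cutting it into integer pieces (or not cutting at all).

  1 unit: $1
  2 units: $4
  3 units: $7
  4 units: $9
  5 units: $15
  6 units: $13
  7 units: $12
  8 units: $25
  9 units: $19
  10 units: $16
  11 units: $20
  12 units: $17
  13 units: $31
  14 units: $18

Build r[k] bottom-up: r[k] = max over allowed piece i of (p[i] + r[k−i]).
r[1] = 1
r[2] = max(1+1, 4+0) = 4
r[3] = max(1+4, 4+1, 7+0) = 7
r[4] = max(1+7, 4+4, 7+1, 9+0) = 9
r[5] = max(1+9, 4+7, 7+4, 9+1, 15+0) = 15
r[6] = max(1+15, 4+9, 7+7, 9+4, 15+1, 13+0) = 16
r[7] = max(1+16, 4+15, 7+9, …, 13+1, 12+0) = 19
r[8] = max(1+19, 4+16, 7+15, …, 12+1, 25+0) = 25
r[9] = max(1+25, 4+19, 7+16, …, 25+1, 19+0) = 26
r[10] = max(1+26, 4+25, 7+19, …, 19+1, 16+0) = 30
r[11] = max(1+30, 4+26, 7+25, …, 16+1, 20+0) = 32
r[12] = max(1+32, 4+30, 7+26, …, 20+1, 17+0) = 34
r[13] = max(1+34, 4+32, 7+30, …, 17+1, 31+0) = 40
r[14] = max(1+40, 4+34, 7+32, …, 31+1, 18+0) = 41
One optimal cutting: 8 + 5 + 1 → $25 + $15 + $1 = $41.

41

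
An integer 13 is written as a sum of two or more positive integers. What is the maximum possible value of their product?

Fill P[k] for k=2..13: at each k try every first piece i and multiply by the better of (k−i) uncut or P[k−i].
P[2] = 1*max(1,0) = 1*1 = 1
P[3] = max(1*2, 2*1) = 2
P[4] = max(1*3, 2*2, 3*1) = 4
P[5] = max(1*4, 2*3, 3*2, 4*1) = 6
P[6] = max(1*6, 2*4, 3*3, 4*2, 5*1) = 9
P[7] = max(1*9, 2*6, 3*4, 4*3, 5*2, 6*1) = 12
P[8] = max(1*12, 2*9, 3*6, …, 6*2, 7*1) = 18
P[9] = max(1*18, 2*12, 3*9, …, 7*2, 8*1) = 27
P[10] = max(1*27, 2*18, 3*12, …, 8*2, 9*1) = 36
P[11] = max(1*36, 2*27, 3*18, …, 9*2, 10*1) = 54
P[12] = max(1*54, 2*36, 3*27, …, 10*2, 11*1) = 81
P[13] = max(1*81, 2*54, 3*36, …, 11*2, 12*1) = 108
One optimal split: 3 + 3 + 3 + 2 + 2; product 3*3*3*2*2 = 108.

108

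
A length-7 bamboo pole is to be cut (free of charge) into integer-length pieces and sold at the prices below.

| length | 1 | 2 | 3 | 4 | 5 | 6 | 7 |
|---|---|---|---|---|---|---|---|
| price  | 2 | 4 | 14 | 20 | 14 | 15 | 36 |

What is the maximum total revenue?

Consider every possible first cut. r[k] is the best of p[i]+r[k−i] over all sellable i≤k.
r[1] = 2
r[2] = max(2+2, 4+0) = 4
r[3] = max(2+4, 4+2, 14+0) = 14
r[4] = max(2+14, 4+4, 14+2, 20+0) = 20
r[5] = max(2+20, 4+14, 14+4, 20+2, 14+0) = 22
r[6] = max(2+22, 4+20, 14+14, 20+4, 14+2, 15+0) = 28
r[7] = max(2+28, 4+22, 14+20, …, 15+2, 36+0) = 36
Best is to sell the whole 7-foot piece uncut for $36.

36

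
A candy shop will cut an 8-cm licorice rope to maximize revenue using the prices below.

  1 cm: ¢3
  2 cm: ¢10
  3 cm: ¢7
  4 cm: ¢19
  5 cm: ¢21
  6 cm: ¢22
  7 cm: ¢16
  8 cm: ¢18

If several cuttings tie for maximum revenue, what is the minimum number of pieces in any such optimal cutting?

Consider every possible first cut. r[k] is the best of p[i]+r[k−i] over all sellable i≤k.
r[1] = 3
r[2] = 10
r[3] = 13  (first piece 1, then r[2]=10)
r[4] = 20  (first piece 2, then r[2]=10)
r[5] = 23  (first piece 1, then r[4]=20)
r[6] = 30  (first piece 2, then r[4]=20)
r[7] = 33  (first piece 1, then r[6]=30)
r[8] = 40  (first piece 2, then r[6]=30)
Maximum revenue is ¢40.
Now minimize piece count subject to staying optimal: for each k, pieces[k] = 1 + min over i with p[i]+r[k−i]=r[k] of pieces[k−i].
pieces[5] = 3
pieces[6] = 3
pieces[7] = 4
pieces[8] = 4

4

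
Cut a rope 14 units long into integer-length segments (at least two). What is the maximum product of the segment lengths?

162

Fill m[k] for k=2..14: at each k try every first piece i and multiply by the better of (k−i) uncut or m[k−i].
m[2] = 1*max(1,0) = 1*1 = 1
m[3] = 1*max(2,1) = 1*2 = 2
m[4] = 2*max(2,1) = 2*2 = 4
m[5] = 2*max(3,2) = 2*3 = 6
m[6] = 3*max(3,2) = 3*3 = 9
m[7] = 2*max(5,6) = 2*6 = 12
m[8] = 2*max(6,9) = 2*9 = 18
m[9] = 3*max(6,9) = 3*9 = 27
m[10] = 2*max(8,18) = 2*18 = 36
m[11] = 2*max(9,27) = 2*27 = 54
m[12] = 3*max(9,27) = 3*27 = 81
m[13] = 2*max(11,54) = 2*54 = 108
m[14] = 2*max(12,81) = 2*81 = 162
One optimal split: 3 + 3 + 3 + 3 + 2; product 3*3*3*3*2 = 162.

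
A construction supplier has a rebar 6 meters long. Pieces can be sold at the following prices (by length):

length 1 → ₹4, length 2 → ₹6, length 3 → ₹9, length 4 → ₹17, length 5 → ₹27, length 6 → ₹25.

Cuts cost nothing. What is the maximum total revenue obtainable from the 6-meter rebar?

Consider every possible first cut. R[k] is the best of p[i]+R[k−i] over all sellable i≤k.
R[1] = 4
R[2] = max(4+4, 6+0) = 8
R[3] = max(4+8, 6+4, 9+0) = 12
R[4] = max(4+12, 6+8, 9+4, 17+0) = 17
R[5] = max(4+17, 6+12, 9+8, 17+4, 27+0) = 27
R[6] = max(4+27, 6+17, 9+12, 17+8, 27+4, 25+0) = 31
One optimal cutting: 5 + 1 → ₹27 + ₹4 = ₹31.

31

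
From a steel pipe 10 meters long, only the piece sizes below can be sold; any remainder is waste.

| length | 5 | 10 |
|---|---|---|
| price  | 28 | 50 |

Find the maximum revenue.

56

Build r[k] bottom-up: r[k] = max over allowed piece i of (p[i] + r[k−i]).
r[1] = 0
r[2] = 0
r[3] = 0
r[4] = 0
r[5] = 28
r[6] = 28
r[7] = 28
r[8] = 28
r[9] = 28
r[10] = max(28+28, 50+0) = 56
One optimal cutting: 5 + 5 → $56.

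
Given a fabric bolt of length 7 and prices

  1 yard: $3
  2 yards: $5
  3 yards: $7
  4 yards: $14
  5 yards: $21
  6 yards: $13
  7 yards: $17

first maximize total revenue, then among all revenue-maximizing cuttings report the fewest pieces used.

3

Consider every possible first cut. r[k] is the best of p[i]+r[k−i] over all sellable i≤k.
r[1] = 3
r[2] = 6  (first piece 1, then r[1]=3)
r[3] = 9  (first piece 1, then r[2]=6)
r[4] = 14
r[5] = 21
r[6] = 24  (first piece 1, then r[5]=21)
r[7] = 27  (first piece 1, then r[6]=24)
Maximum revenue is $27.
Now minimize piece count subject to staying optimal: for each k, pieces[k] = 1 + min over i with p[i]+r[k−i]=r[k] of pieces[k−i].
pieces[4] = 1
pieces[5] = 1
pieces[6] = 2
pieces[7] = 3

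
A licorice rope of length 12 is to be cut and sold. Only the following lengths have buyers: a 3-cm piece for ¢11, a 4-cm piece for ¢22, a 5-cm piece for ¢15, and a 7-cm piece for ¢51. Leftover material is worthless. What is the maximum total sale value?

Consider every possible first cut. r[k] is the best of p[i]+r[k−i] over all sellable i≤k.
r[1] = 0
r[2] = 0
r[3] = 11
r[4] = 22
r[5] = 22
r[6] = 22
r[7] = 51
r[8] = 51
r[9] = 51
r[10] = 62  (first piece 3, then r[7]=51)
r[11] = 73  (first piece 4, then r[7]=51)
r[12] = 73
One optimal cutting: pieces 7 + 4 with 1 cm of scrap → ¢73.

73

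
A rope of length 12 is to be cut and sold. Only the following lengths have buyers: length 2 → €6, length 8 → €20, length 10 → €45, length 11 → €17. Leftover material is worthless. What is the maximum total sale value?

Build best[k] bottom-up: best[k] = max over allowed piece i of (p[i] + best[k−i]).
best[1] = 0
best[2] = 6
best[3] = 6
best[4] = 12  (first piece 2, then best[2]=6)
best[5] = 12
best[6] = 18  (first piece 2, then best[4]=12)
best[7] = 18
best[8] = max(6+18, 20+0) = 24
best[9] = max(6+18, 20+0) = 24
best[10] = max(6+24, 20+6, 45+0) = 45
best[11] = max(6+24, 20+6, 45+0, 17+0) = 45
best[12] = max(6+45, 20+12, 45+6, 17+0) = 51
One optimal cutting: 10 + 2 → €51.

51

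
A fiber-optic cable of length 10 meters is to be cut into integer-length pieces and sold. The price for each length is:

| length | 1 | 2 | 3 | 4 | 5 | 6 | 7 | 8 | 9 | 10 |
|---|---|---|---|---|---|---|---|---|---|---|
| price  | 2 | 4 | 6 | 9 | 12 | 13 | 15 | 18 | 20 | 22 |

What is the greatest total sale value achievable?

24

Consider every possible first cut. R[k] is the best of p[i]+R[k−i] over all sellable i≤k.
R[1] = 2
R[2] = max(2+2, 4+0) = 4
R[3] = max(2+4, 4+2, 6+0) = 6
R[4] = max(2+6, 4+4, 6+2, 9+0) = 9
R[5] = max(2+9, 4+6, 6+4, 9+2, 12+0) = 12
R[6] = max(2+12, 4+9, 6+6, 9+4, 12+2, 13+0) = 14
R[7] = max(2+14, 4+12, 6+9, …, 13+2, 15+0) = 16
R[8] = max(2+16, 4+14, 6+12, …, 15+2, 18+0) = 18
R[9] = max(2+18, 4+16, 6+14, …, 18+2, 20+0) = 21
R[10] = max(2+21, 4+18, 6+16, …, 20+2, 22+0) = 24
One optimal cutting: 5 + 5 → $12 + $12 = $24.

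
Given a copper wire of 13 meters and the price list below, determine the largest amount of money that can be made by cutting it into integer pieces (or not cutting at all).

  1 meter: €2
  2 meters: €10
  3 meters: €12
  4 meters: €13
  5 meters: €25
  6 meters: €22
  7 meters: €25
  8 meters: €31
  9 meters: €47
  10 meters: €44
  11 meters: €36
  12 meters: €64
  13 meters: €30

Build r[k] bottom-up: r[k] = max over allowed piece i of (p[i] + r[k−i]).
r[1] = 2
r[2] = max(2+2, 10+0) = 10
r[3] = max(2+10, 10+2, 12+0) = 12
r[4] = max(2+12, 10+10, 12+2, 13+0) = 20
r[5] = max(2+20, 10+12, 12+10, 13+2, 25+0) = 25
r[6] = max(2+25, 10+20, 12+12, 13+10, 25+2, 22+0) = 30
r[7] = max(2+30, 10+25, 12+20, …, 22+2, 25+0) = 35
r[8] = max(2+35, 10+30, 12+25, …, 25+2, 31+0) = 40
r[9] = max(2+40, 10+35, 12+30, …, 31+2, 47+0) = 47
r[10] = max(2+47, 10+40, 12+35, …, 47+2, 44+0) = 50
r[11] = max(2+50, 10+47, 12+40, …, 44+2, 36+0) = 57
r[12] = max(2+57, 10+50, 12+47, …, 36+2, 64+0) = 64
r[13] = max(2+64, 10+57, 12+50, …, 64+2, 30+0) = 67
One optimal cutting: 9 + 2 + 2 → €47 + €10 + €10 = €67.

67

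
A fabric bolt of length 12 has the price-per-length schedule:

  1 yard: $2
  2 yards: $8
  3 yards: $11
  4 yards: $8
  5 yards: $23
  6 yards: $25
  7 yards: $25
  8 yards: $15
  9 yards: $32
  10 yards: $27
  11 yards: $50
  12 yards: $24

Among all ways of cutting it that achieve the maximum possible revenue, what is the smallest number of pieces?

Build r[k] bottom-up: r[k] = max over allowed piece i of (p[i] + r[k−i]).
r[1] = 2
r[2] = 8
r[3] = 11
r[4] = 16  (first piece 2, then r[2]=8)
r[5] = 23
r[6] = 25  (first piece 1, then r[5]=23)
r[7] = 31  (first piece 2, then r[5]=23)
r[8] = 34  (first piece 3, then r[5]=23)
r[9] = 39  (first piece 2, then r[7]=31)
r[10] = 46  (first piece 5, then r[5]=23)
r[11] = 50
r[12] = 54  (first piece 2, then r[10]=46)
Maximum revenue is $54.
Now minimize piece count subject to staying optimal: for each k, pieces[k] = 1 + min over i with p[i]+r[k−i]=r[k] of pieces[k−i].
pieces[9] = 3
pieces[10] = 2
pieces[11] = 1
pieces[12] = 3

3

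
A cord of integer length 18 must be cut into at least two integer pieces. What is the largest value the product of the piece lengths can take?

Let f[k] be the best product for length k (with at least one cut). For each first piece i, the rest contributes max(k−i, f[k−i]).
f[2] = 1*max(1,0) = 1*1 = 1
f[3] = max(1*2, 2*1) = 2
f[4] = max(1*3, 2*2, 3*1) = 4
f[5] = max(1*4, 2*3, 3*2, 4*1) = 6
f[6] = max(1*6, 2*4, 3*3, 4*2, 5*1) = 9
f[7] = max(1*9, 2*6, 3*4, 4*3, 5*2, 6*1) = 12
f[8] = max(1*12, 2*9, 3*6, …, 6*2, 7*1) = 18
f[9] = max(1*18, 2*12, 3*9, …, 7*2, 8*1) = 27
f[10] = max(1*27, 2*18, 3*12, …, 8*2, 9*1) = 36
f[11] = max(1*36, 2*27, 3*18, …, 9*2, 10*1) = 54
f[12] = max(1*54, 2*36, 3*27, …, 10*2, 11*1) = 81
f[13] = max(1*81, 2*54, 3*36, …, 11*2, 12*1) = 108
f[14] = max(1*108, 2*81, 3*54, …, 12*2, 13*1) = 162
f[15] = max(1*162, 2*108, 3*81, …, 13*2, 14*1) = 243
f[16] = max(1*243, 2*162, 3*108, …, 14*2, 15*1) = 324
f[17] = max(1*324, 2*243, 3*162, …, 15*2, 16*1) = 486
f[18] = max(1*486, 2*324, 3*243, …, 16*2, 17*1) = 729
One optimal split: 3 + 3 + 3 + 3 + 3 + 3; product 3*3*3*3*3*3 = 729.

729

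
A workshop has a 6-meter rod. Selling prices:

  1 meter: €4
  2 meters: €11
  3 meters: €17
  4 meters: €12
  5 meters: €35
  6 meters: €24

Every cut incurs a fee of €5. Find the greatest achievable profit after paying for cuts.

34

Let net[k] be the best obtainable value from length k. For each k, try every first piece i and keep the best of price[i] + net[k−i] minus the 5 cut fee when i<k.
net[1] = 4
net[2] = max(4+4-5, 11+0) = 11
net[3] = max(4+11-5, 11+4-5, 17+0) = 17
net[4] = max(4+17-5, 11+11-5, 17+4-5, 12+0) = 17
net[5] = max(4+17-5, 11+17-5, 17+11-5, 12+4-5, 35+0) = 35
net[6] = max(4+35-5, 11+17-5, 17+17-5, 12+11-5, 35+4-5, 24+0) = 34
One optimal plan: pieces 5 + 1 (1 cut) → €39 − €5 = €34.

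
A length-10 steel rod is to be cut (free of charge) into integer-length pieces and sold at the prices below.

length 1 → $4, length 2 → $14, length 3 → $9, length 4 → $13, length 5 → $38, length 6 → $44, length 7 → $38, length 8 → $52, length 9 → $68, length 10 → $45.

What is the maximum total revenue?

76

Consider every possible first cut. v[k] is the best of p[i]+v[k−i] over all sellable i≤k.
v[1] = 4
v[2] = max(4+4, 14+0) = 14
v[3] = max(4+14, 14+4, 9+0) = 18
v[4] = max(4+18, 14+14, 9+4, 13+0) = 28
v[5] = max(4+28, 14+18, 9+14, 13+4, 38+0) = 38
v[6] = max(4+38, 14+28, 9+18, 13+14, 38+4, 44+0) = 44
v[7] = max(4+44, 14+38, 9+28, …, 44+4, 38+0) = 52
v[8] = max(4+52, 14+44, 9+38, …, 38+4, 52+0) = 58
v[9] = max(4+58, 14+52, 9+44, …, 52+4, 68+0) = 68
v[10] = max(4+68, 14+58, 9+52, …, 68+4, 45+0) = 76
One optimal cutting: 5 + 5 → $38 + $38 = $76.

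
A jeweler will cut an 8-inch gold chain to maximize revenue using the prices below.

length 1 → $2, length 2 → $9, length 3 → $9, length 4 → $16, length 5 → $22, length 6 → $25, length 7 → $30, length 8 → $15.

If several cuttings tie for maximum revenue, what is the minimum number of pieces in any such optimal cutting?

Let r[k] be the best obtainable value from length k. For each k, try every first piece i and keep the best of price[i] + r[k−i].
r[1] = 2
r[2] = max(2+2, 9+0) = 9
r[3] = max(2+9, 9+2, 9+0) = 11
r[4] = max(2+11, 9+9, 9+2, 16+0) = 18
r[5] = max(2+18, 9+11, 9+9, 16+2, 22+0) = 22
r[6] = max(2+22, 9+18, 9+11, 16+9, 22+2, 25+0) = 27
r[7] = max(2+27, 9+22, 9+18, …, 25+2, 30+0) = 31
r[8] = max(2+31, 9+27, 9+22, …, 30+2, 15+0) = 36
Maximum revenue is $36.
Now minimize piece count subject to staying optimal: for each k, pieces[k] = 1 + min over i with p[i]+r[k−i]=r[k] of pieces[k−i].
pieces[5] = 1
pieces[6] = 3
pieces[7] = 2
pieces[8] = 4

4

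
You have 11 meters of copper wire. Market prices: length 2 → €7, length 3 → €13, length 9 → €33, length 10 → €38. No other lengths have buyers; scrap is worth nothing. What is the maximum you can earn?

Build f[k] bottom-up: f[k] = max over allowed piece i of (p[i] + f[k−i]).
f[1] = 0
f[2] = 7
f[3] = 13
f[4] = 14  (first piece 2, then f[2]=7)
f[5] = 20  (first piece 2, then f[3]=13)
f[6] = 26  (first piece 3, then f[3]=13)
f[7] = 27  (first piece 2, then f[5]=20)
f[8] = 33  (first piece 2, then f[6]=26)
f[9] = 39  (first piece 3, then f[6]=26)
f[10] = 40  (first piece 2, then f[8]=33)
f[11] = 46  (first piece 2, then f[9]=39)
One optimal cutting: 3 + 3 + 3 + 2 → €46.

46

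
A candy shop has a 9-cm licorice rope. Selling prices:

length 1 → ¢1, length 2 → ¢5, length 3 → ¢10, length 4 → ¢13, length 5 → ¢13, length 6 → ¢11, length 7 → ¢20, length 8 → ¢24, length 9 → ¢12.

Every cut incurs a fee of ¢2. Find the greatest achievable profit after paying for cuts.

26

Build r[k] bottom-up: r[k] = max over allowed piece i of (p[i] + r[k−i]) − 2 per cut.
r[1] = 1
r[2] = 5
r[3] = 10
r[4] = 13
r[5] = 13  (first piece 2, then r[3]=10)
r[6] = 18  (first piece 3, then r[3]=10)
r[7] = 21  (first piece 3, then r[4]=13)
r[8] = 24  (first piece 4, then r[4]=13)
r[9] = 26  (first piece 3, then r[6]=18)
One optimal plan: pieces 3 + 3 + 3 (2 cuts) → ¢30 − ¢4 = ¢26.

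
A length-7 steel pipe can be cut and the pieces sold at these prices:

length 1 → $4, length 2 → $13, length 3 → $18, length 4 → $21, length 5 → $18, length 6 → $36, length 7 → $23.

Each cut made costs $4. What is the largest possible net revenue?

36

Build r[k] bottom-up: r[k] = max over allowed piece i of (p[i] + r[k−i]) − 4 per cut.
r[1] = 4
r[2] = max(4+4-4, 13+0) = 13
r[3] = max(4+13-4, 13+4-4, 18+0) = 18
r[4] = max(4+18-4, 13+13-4, 18+4-4, 21+0) = 22
r[5] = max(4+22-4, 13+18-4, 18+13-4, 21+4-4, 18+0) = 27
r[6] = max(4+27-4, 13+22-4, 18+18-4, 21+13-4, 18+4-4, 36+0) = 36
r[7] = max(4+36-4, 13+27-4, 18+22-4, …, 36+4-4, 23+0) = 36
One optimal plan: pieces 6 + 1 (1 cut) → $40 − $4 = $36.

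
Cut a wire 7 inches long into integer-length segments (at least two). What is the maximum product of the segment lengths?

12

Let g[k] be the best product for length k (with at least one cut). For each first piece i, the rest contributes max(k−i, g[k−i]).
g[2] = 1×max(1,0) = 1×1 = 1
g[3] = 1×max(2,1) = 1×2 = 2
g[4] = 2×max(2,1) = 2×2 = 4
g[5] = 2×max(3,2) = 2×3 = 6
g[6] = 3×max(3,2) = 3×3 = 9
g[7] = 2×max(5,6) = 2×6 = 12
One optimal split: 3 + 2 + 2; product 3×2×2 = 12.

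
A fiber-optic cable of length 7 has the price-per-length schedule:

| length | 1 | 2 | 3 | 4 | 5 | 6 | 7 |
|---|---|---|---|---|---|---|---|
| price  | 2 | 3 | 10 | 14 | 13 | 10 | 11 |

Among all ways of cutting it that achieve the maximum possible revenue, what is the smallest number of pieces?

2

Build r[k] bottom-up: r[k] = max over allowed piece i of (p[i] + r[k−i]).
r[1] = 2
r[2] = max(2+2, 3+0) = 4
r[3] = max(2+4, 3+2, 10+0) = 10
r[4] = max(2+10, 3+4, 10+2, 14+0) = 14
r[5] = max(2+14, 3+10, 10+4, 14+2, 13+0) = 16
r[6] = max(2+16, 3+14, 10+10, 14+4, 13+2, 10+0) = 20
r[7] = max(2+20, 3+16, 10+14, …, 10+2, 11+0) = 24
Maximum revenue is $24.
Now minimize piece count subject to staying optimal: for each k, pieces[k] = 1 + min over i with p[i]+r[k−i]=r[k] of pieces[k−i].
pieces[4] = 1
pieces[5] = 2
pieces[6] = 2
pieces[7] = 2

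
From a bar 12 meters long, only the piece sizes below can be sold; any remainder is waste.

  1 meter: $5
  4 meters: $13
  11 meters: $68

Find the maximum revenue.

Let r[k] be the best obtainable value from length k. For each k, try every first piece i and keep the best of price[i] + r[k−i].
r[1] = 5
r[2] = 10  (first piece 1, then r[1]=5)
r[3] = 15  (first piece 1, then r[2]=10)
r[4] = 20  (first piece 1, then r[3]=15)
r[5] = 25  (first piece 1, then r[4]=20)
r[6] = 30  (first piece 1, then r[5]=25)
r[7] = 35  (first piece 1, then r[6]=30)
r[8] = 40  (first piece 1, then r[7]=35)
r[9] = 45  (first piece 1, then r[8]=40)
r[10] = 50  (first piece 1, then r[9]=45)
r[11] = 68
r[12] = 73  (first piece 1, then r[11]=68)
One optimal cutting: 11 + 1 → $73.

73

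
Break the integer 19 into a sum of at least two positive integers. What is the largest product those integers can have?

Fill prod[k] for k=2..19: at each k try every first piece i and multiply by the better of (k−i) uncut or prod[k−i].
prod[2] = 1×max(1,0) = 1×1 = 1
prod[3] = max(1×2, 2×1) = 2
prod[4] = max(1×3, 2×2, 3×1) = 4
prod[5] = max(1×4, 2×3, 3×2, 4×1) = 6
prod[6] = max(1×6, 2×4, 3×3, 4×2, 5×1) = 9
prod[7] = max(1×9, 2×6, 3×4, 4×3, 5×2, 6×1) = 12
prod[8] = max(1×12, 2×9, 3×6, …, 6×2, 7×1) = 18
prod[9] = max(1×18, 2×12, 3×9, …, 7×2, 8×1) = 27
prod[10] = max(1×27, 2×18, 3×12, …, 8×2, 9×1) = 36
prod[11] = max(1×36, 2×27, 3×18, …, 9×2, 10×1) = 54
prod[12] = max(1×54, 2×36, 3×27, …, 10×2, 11×1) = 81
prod[13] = max(1×81, 2×54, 3×36, …, 11×2, 12×1) = 108
prod[14] = max(1×108, 2×81, 3×54, …, 12×2, 13×1) = 162
prod[15] = max(1×162, 2×108, 3×81, …, 13×2, 14×1) = 243
prod[16] = max(1×243, 2×162, 3×108, …, 14×2, 15×1) = 324
prod[17] = max(1×324, 2×243, 3×162, …, 15×2, 16×1) = 486
prod[18] = max(1×486, 2×324, 3×243, …, 16×2, 17×1) = 729
prod[19] = max(1×729, 2×486, 3×324, …, 17×2, 18×1) = 972
One optimal split: 3 + 3 + 3 + 3 + 3 + 2 + 2; product 3×3×3×3×3×2×2 = 972.

972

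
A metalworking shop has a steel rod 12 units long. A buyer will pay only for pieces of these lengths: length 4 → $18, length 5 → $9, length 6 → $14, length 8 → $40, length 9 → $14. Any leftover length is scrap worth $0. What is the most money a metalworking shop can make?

Consider every possible first cut. f[k] is the best of p[i]+f[k−i] over all sellable i≤k.
f[1] = 0
f[2] = 0
f[3] = 0
f[4] = 18
f[5] = max(18+0, 9+0) = 18
f[6] = max(18+0, 9+0, 14+0) = 18
f[7] = max(18+0, 9+0, 14+0) = 18
f[8] = max(18+18, 9+0, 14+0, 40+0) = 40
f[9] = max(18+18, 9+18, 14+0, 40+0, 14+0) = 40
f[10] = max(18+18, 9+18, 14+18, 40+0, 14+0) = 40
f[11] = max(18+18, 9+18, 14+18, 40+0, 14+0) = 40
f[12] = max(18+40, 9+18, 14+18, 40+18, 14+0) = 58
One optimal cutting: 8 + 4 → $58.

58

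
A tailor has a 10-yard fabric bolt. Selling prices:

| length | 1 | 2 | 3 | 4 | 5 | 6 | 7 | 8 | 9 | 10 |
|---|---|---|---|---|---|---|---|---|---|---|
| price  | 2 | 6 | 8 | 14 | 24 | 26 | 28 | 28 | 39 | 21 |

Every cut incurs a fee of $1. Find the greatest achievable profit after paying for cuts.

Let v[k] be the best obtainable value from length k. For each k, try every first piece i and keep the best of price[i] + v[k−i] minus the 1 cut fee when i<k.
v[1] = 2
v[2] = max(2+2-1, 6+0) = 6
v[3] = max(2+6-1, 6+2-1, 8+0) = 8
v[4] = max(2+8-1, 6+6-1, 8+2-1, 14+0) = 14
v[5] = max(2+14-1, 6+8-1, 8+6-1, 14+2-1, 24+0) = 24
v[6] = max(2+24-1, 6+14-1, 8+8-1, 14+6-1, 24+2-1, 26+0) = 26
v[7] = max(2+26-1, 6+24-1, 8+14-1, …, 26+2-1, 28+0) = 29
v[8] = max(2+29-1, 6+26-1, 8+24-1, …, 28+2-1, 28+0) = 31
v[9] = max(2+31-1, 6+29-1, 8+26-1, …, 28+2-1, 39+0) = 39
v[10] = max(2+39-1, 6+31-1, 8+29-1, …, 39+2-1, 21+0) = 47
One optimal plan: pieces 5 + 5 (1 cut) → $48 − $1 = $47.

47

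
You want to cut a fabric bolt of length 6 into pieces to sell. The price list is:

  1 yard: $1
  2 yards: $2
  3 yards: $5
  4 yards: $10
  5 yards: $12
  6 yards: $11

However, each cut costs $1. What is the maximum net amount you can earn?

Build r[k] bottom-up: r[k] = max over allowed piece i of (p[i] + r[k−i]) − 1 per cut.
r[1] = 1
r[2] = 2
r[3] = 5
r[4] = 10
r[5] = 12
r[6] = 12  (first piece 1, then r[5]=12)
One optimal plan: pieces 5 + 1 (1 cut) → $13 − $1 = $12.

12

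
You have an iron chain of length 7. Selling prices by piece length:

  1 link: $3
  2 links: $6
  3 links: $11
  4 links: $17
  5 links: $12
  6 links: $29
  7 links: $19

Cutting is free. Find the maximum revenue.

Let r[k] be the best obtainable value from length k. For each k, try every first piece i and keep the best of price[i] + r[k−i].
r[1] = 3
r[2] = max(3+3, 6+0) = 6
r[3] = max(3+6, 6+3, 11+0) = 11
r[4] = max(3+11, 6+6, 11+3, 17+0) = 17
r[5] = max(3+17, 6+11, 11+6, 17+3, 12+0) = 20
r[6] = max(3+20, 6+17, 11+11, 17+6, 12+3, 29+0) = 29
r[7] = max(3+29, 6+20, 11+17, …, 29+3, 19+0) = 32
One optimal cutting: 6 + 1 → $29 + $3 = $32.

32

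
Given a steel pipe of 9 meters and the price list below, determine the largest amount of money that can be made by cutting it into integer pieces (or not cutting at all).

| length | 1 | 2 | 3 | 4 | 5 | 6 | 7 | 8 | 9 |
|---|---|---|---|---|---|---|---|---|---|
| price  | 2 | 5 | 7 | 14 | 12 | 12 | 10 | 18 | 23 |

Let v[k] be the best obtainable value from length k. For each k, try every first piece i and keep the best of price[i] + v[k−i].
v[1] = 2
v[2] = 5
v[3] = 7  (first piece 1, then v[2]=5)
v[4] = 14
v[5] = 16  (first piece 1, then v[4]=14)
v[6] = 19  (first piece 2, then v[4]=14)
v[7] = 21  (first piece 1, then v[6]=19)
v[8] = 28  (first piece 4, then v[4]=14)
v[9] = 30  (first piece 1, then v[8]=28)
One optimal cutting: 4 + 4 + 1 → $14 + $14 + $2 = $30.

30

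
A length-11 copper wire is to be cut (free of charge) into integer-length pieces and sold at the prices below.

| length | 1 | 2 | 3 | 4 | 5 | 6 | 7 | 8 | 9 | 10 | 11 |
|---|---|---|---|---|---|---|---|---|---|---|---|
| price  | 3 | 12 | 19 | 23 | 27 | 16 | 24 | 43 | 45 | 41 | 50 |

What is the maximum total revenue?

69

Let best[k] be the best obtainable value from length k. For each k, try every first piece i and keep the best of price[i] + best[k−i].
best[1] = 3
best[2] = max(3+3, 12+0) = 12
best[3] = max(3+12, 12+3, 19+0) = 19
best[4] = max(3+19, 12+12, 19+3, 23+0) = 24
best[5] = max(3+24, 12+19, 19+12, 23+3, 27+0) = 31
best[6] = max(3+31, 12+24, 19+19, 23+12, 27+3, 16+0) = 38
best[7] = max(3+38, 12+31, 19+24, …, 16+3, 24+0) = 43
best[8] = max(3+43, 12+38, 19+31, …, 24+3, 43+0) = 50
best[9] = max(3+50, 12+43, 19+38, …, 43+3, 45+0) = 57
best[10] = max(3+57, 12+50, 19+43, …, 45+3, 41+0) = 62
best[11] = max(3+62, 12+57, 19+50, …, 41+3, 50+0) = 69
One optimal cutting: 3 + 3 + 3 + 2 → €19 + €19 + €19 + €12 = €69.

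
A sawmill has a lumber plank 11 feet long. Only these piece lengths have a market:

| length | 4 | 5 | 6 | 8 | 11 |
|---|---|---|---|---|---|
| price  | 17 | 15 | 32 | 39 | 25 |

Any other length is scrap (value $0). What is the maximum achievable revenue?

Let f[k] be the best obtainable value from length k. For each k, try every first piece i and keep the best of price[i] + f[k−i].
f[1] = 0
f[2] = 0
f[3] = 0
f[4] = 17
f[5] = 17
f[6] = 32
f[7] = 32
f[8] = 39
f[9] = 39
f[10] = 49  (first piece 4, then f[6]=32)
f[11] = 49
One optimal cutting: pieces 6 + 4 with 1 foot of scrap → $49.

49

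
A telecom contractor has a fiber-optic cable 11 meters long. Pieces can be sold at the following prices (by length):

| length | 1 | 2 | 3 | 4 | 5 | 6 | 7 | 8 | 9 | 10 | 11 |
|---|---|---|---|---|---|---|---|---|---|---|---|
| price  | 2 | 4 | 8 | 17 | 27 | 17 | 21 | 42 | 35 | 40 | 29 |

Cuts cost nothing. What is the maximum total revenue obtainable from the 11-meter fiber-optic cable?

56

Build r[k] bottom-up: r[k] = max over allowed piece i of (p[i] + r[k−i]).
r[1] = 2
r[2] = max(2+2, 4+0) = 4
r[3] = max(2+4, 4+2, 8+0) = 8
r[4] = max(2+8, 4+4, 8+2, 17+0) = 17
r[5] = max(2+17, 4+8, 8+4, 17+2, 27+0) = 27
r[6] = max(2+27, 4+17, 8+8, 17+4, 27+2, 17+0) = 29
r[7] = max(2+29, 4+27, 8+17, …, 17+2, 21+0) = 31
r[8] = max(2+31, 4+29, 8+27, …, 21+2, 42+0) = 42
r[9] = max(2+42, 4+31, 8+29, …, 42+2, 35+0) = 44
r[10] = max(2+44, 4+42, 8+31, …, 35+2, 40+0) = 54
r[11] = max(2+54, 4+44, 8+42, …, 40+2, 29+0) = 56
One optimal cutting: 5 + 5 + 1 → $27 + $27 + $2 = $56.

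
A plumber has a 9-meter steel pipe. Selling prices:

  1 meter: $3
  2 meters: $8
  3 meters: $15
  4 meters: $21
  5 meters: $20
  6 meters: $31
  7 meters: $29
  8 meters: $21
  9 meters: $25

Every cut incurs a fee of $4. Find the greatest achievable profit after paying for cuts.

42

Consider every possible first cut. net[k] is the best of p[i]+net[k−i] over all sellable i≤k, charging 4 whenever i<k.
net[1] = 3
net[2] = 8
net[3] = 15
net[4] = 21
net[5] = 20  (first piece 1, then net[4]=21)
net[6] = 31
net[7] = 32  (first piece 3, then net[4]=21)
net[8] = 38  (first piece 4, then net[4]=21)
net[9] = 42  (first piece 3, then net[6]=31)
One optimal plan: pieces 6 + 3 (1 cut) → $46 − $4 = $42.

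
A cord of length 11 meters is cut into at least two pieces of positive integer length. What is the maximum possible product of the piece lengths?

54

Fill m[k] for k=2..11: at each k try every first piece i and multiply by the better of (k−i) uncut or m[k−i].
m[2] = 1×max(1,0) = 1×1 = 1
m[3] = 1×max(2,1) = 1×2 = 2
m[4] = 2×max(2,1) = 2×2 = 4
m[5] = 2×max(3,2) = 2×3 = 6
m[6] = 3×max(3,2) = 3×3 = 9
m[7] = 2×max(5,6) = 2×6 = 12
m[8] = 2×max(6,9) = 2×9 = 18
m[9] = 3×max(6,9) = 3×9 = 27
m[10] = 2×max(8,18) = 2×18 = 36
m[11] = 2×max(9,27) = 2×27 = 54
One optimal split: 3 + 3 + 3 + 2; product 3×3×3×2 = 54.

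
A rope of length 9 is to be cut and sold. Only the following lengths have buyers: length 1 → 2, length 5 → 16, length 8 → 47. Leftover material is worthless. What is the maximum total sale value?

Let f[k] be the best obtainable value from length k. For each k, try every first piece i and keep the best of price[i] + f[k−i].
f[1] = 2
f[2] = 4  (first piece 1, then f[1]=2)
f[3] = 6  (first piece 1, then f[2]=4)
f[4] = 8  (first piece 1, then f[3]=6)
f[5] = max(2+8, 16+0) = 16
f[6] = max(2+16, 16+2) = 18
f[7] = max(2+18, 16+4) = 20
f[8] = max(2+20, 16+6, 47+0) = 47
f[9] = max(2+47, 16+8, 47+2) = 49
One optimal cutting: 8 + 1 → 49.

49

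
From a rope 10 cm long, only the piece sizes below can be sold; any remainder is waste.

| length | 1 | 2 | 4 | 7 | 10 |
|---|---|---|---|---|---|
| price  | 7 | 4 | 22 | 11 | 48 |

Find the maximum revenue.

Consider every possible first cut. f[k] is the best of p[i]+f[k−i] over all sellable i≤k.
f[1] = 7
f[2] = max(7+7, 4+0) = 14
f[3] = max(7+14, 4+7) = 21
f[4] = max(7+21, 4+14, 22+0) = 28
f[5] = max(7+28, 4+21, 22+7) = 35
f[6] = max(7+35, 4+28, 22+14) = 42
f[7] = max(7+42, 4+35, 22+21, 11+0) = 49
f[8] = max(7+49, 4+42, 22+28, 11+7) = 56
f[9] = max(7+56, 4+49, 22+35, 11+14) = 63
f[10] = max(7+63, 4+56, 22+42, 11+21, 48+0) = 70
One optimal cutting: 1 + 1 + 1 + 1 + 1 + 1 + 1 + 1 + 1 + 1 → €70.

70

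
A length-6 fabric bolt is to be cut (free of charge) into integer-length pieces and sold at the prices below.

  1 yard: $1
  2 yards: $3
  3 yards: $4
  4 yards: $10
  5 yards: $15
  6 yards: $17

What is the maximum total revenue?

Let r[k] be the best obtainable value from length k. For each k, try every first piece i and keep the best of price[i] + r[k−i].
r[1] = 1
r[2] = 3
r[3] = 4  (first piece 1, then r[2]=3)
r[4] = 10
r[5] = 15
r[6] = 17
Best is to sell the whole 6-yard piece uncut for $17.

17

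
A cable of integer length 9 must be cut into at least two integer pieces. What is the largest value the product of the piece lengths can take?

27

Let P[k] be the best product for length k (with at least one cut). For each first piece i, the rest contributes max(k−i, P[k−i]).
P[2] = 1*max(1,0) = 1*1 = 1
P[3] = max(1*2, 2*1) = 2
P[4] = max(1*3, 2*2, 3*1) = 4
P[5] = max(1*4, 2*3, 3*2, 4*1) = 6
P[6] = max(1*6, 2*4, 3*3, 4*2, 5*1) = 9
P[7] = max(1*9, 2*6, 3*4, 4*3, 5*2, 6*1) = 12
P[8] = max(1*12, 2*9, 3*6, …, 6*2, 7*1) = 18
P[9] = max(1*18, 2*12, 3*9, …, 7*2, 8*1) = 27
One optimal split: 3 + 3 + 3; product 3*3*3 = 27.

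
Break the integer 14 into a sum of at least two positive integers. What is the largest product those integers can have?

162

Let f[k] be the best product for length k (with at least one cut). For each first piece i, the rest contributes max(k−i, f[k−i]).
Small cases: f[2]=1, f[3]=2, f[4]=4, f[5]=6, f[6]=9.
f[7] = 2·max(5,6) = 2·6 = 12
f[8] = 2·max(6,9) = 2·9 = 18
f[9] = 3·max(6,9) = 3·9 = 27
f[10] = 2·max(8,18) = 2·18 = 36
f[11] = 2·max(9,27) = 2·27 = 54
f[12] = 3·max(9,27) = 3·27 = 81
f[13] = 2·max(11,54) = 2·54 = 108
f[14] = 2·max(12,81) = 2·81 = 162
One optimal split: 3 + 3 + 3 + 3 + 2; product 3·3·3·3·2 = 162.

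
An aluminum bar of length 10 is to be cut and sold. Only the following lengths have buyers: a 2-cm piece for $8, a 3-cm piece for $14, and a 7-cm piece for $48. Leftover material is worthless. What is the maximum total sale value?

Build best[k] bottom-up: best[k] = max over allowed piece i of (p[i] + best[k−i]).
best[1] = 0
best[2] = 8
best[3] = 14
best[4] = 16  (first piece 2, then best[2]=8)
best[5] = 22  (first piece 2, then best[3]=14)
best[6] = 28  (first piece 3, then best[3]=14)
best[7] = 48
best[8] = 48
best[9] = 56  (first piece 2, then best[7]=48)
best[10] = 62  (first piece 3, then best[7]=48)
One optimal cutting: 7 + 3 → $62.

62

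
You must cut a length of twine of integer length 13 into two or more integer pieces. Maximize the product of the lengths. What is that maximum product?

Fill m[k] for k=2..13: at each k try every first piece i and multiply by the better of (k−i) uncut or m[k−i].
Small cases: m[2]=1, m[3]=2, m[4]=4, m[5]=6, m[6]=9, m[7]=12.
m[8] = 2×max(6,9) = 2×9 = 18
m[9] = 3×max(6,9) = 3×9 = 27
m[10] = 2×max(8,18) = 2×18 = 36
m[11] = 2×max(9,27) = 2×27 = 54
m[12] = 3×max(9,27) = 3×27 = 81
m[13] = 2×max(11,54) = 2×54 = 108
One optimal split: 3 + 3 + 3 + 2 + 2; product 3×3×3×2×2 = 108.

108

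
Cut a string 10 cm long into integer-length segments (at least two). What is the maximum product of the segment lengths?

Fill g[k] for k=2..10: at each k try every first piece i and multiply by the better of (k−i) uncut or g[k−i].
g[2] = 1·max(1,0) = 1·1 = 1
g[3] = max(1·2, 2·1) = 2
g[4] = max(1·3, 2·2, 3·1) = 4
g[5] = max(1·4, 2·3, 3·2, 4·1) = 6
g[6] = max(1·6, 2·4, 3·3, 4·2, 5·1) = 9
g[7] = max(1·9, 2·6, 3·4, 4·3, 5·2, 6·1) = 12
g[8] = max(1·12, 2·9, 3·6, …, 6·2, 7·1) = 18
g[9] = max(1·18, 2·12, 3·9, …, 7·2, 8·1) = 27
g[10] = max(1·27, 2·18, 3·12, …, 8·2, 9·1) = 36
One optimal split: 3 + 3 + 2 + 2; product 3·3·2·2 = 36.

36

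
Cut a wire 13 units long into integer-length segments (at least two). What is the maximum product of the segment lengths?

108

Fill P[k] for k=2..13: at each k try every first piece i and multiply by the better of (k−i) uncut or P[k−i].
P[2] = 1*max(1,0) = 1*1 = 1
P[3] = 1*max(2,1) = 1*2 = 2
P[4] = 2*max(2,1) = 2*2 = 4
P[5] = 2*max(3,2) = 2*3 = 6
P[6] = 3*max(3,2) = 3*3 = 9
P[7] = 2*max(5,6) = 2*6 = 12
P[8] = 2*max(6,9) = 2*9 = 18
P[9] = 3*max(6,9) = 3*9 = 27
P[10] = 2*max(8,18) = 2*18 = 36
P[11] = 2*max(9,27) = 2*27 = 54
P[12] = 3*max(9,27) = 3*27 = 81
P[13] = 2*max(11,54) = 2*54 = 108
One optimal split: 3 + 3 + 3 + 2 + 2; product 3*3*3*2*2 = 108.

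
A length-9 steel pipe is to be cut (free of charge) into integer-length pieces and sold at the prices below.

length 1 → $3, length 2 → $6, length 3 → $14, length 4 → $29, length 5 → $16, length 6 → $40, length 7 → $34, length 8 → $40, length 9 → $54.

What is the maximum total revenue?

61

Let R[k] be the best obtainable value from length k. For each k, try every first piece i and keep the best of price[i] + R[k−i].
R[1] = 3
R[2] = max(3+3, 6+0) = 6
R[3] = max(3+6, 6+3, 14+0) = 14
R[4] = max(3+14, 6+6, 14+3, 29+0) = 29
R[5] = max(3+29, 6+14, 14+6, 29+3, 16+0) = 32
R[6] = max(3+32, 6+29, 14+14, 29+6, 16+3, 40+0) = 40
R[7] = max(3+40, 6+32, 14+29, …, 40+3, 34+0) = 43
R[8] = max(3+43, 6+40, 14+32, …, 34+3, 40+0) = 58
R[9] = max(3+58, 6+43, 14+40, …, 40+3, 54+0) = 61
One optimal cutting: 4 + 4 + 1 → $29 + $29 + $3 = $61.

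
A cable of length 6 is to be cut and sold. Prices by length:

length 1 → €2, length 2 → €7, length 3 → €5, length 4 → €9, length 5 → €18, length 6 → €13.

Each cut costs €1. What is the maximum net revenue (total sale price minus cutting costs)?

19

Consider every possible first cut. r[k] is the best of p[i]+r[k−i] over all sellable i≤k, charging 1 whenever i<k.
r[1] = 2
r[2] = max(2+2-1, 7+0) = 7
r[3] = max(2+7-1, 7+2-1, 5+0) = 8
r[4] = max(2+8-1, 7+7-1, 5+2-1, 9+0) = 13
r[5] = max(2+13-1, 7+8-1, 5+7-1, 9+2-1, 18+0) = 18
r[6] = max(2+18-1, 7+13-1, 5+8-1, 9+7-1, 18+2-1, 13+0) = 19
One optimal plan: pieces 5 + 1 (1 cut) → €20 − €1 = €19.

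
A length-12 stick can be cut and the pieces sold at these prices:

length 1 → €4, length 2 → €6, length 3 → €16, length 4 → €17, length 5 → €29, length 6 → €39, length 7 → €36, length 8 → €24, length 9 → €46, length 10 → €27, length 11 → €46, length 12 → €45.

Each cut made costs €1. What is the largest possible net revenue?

Let r[k] be the best obtainable value from length k. For each k, try every first piece i and keep the best of price[i] + r[k−i] minus the 1 cut fee when i<k.
r[1] = 4
r[2] = max(4+4-1, 6+0) = 7
r[3] = max(4+7-1, 6+4-1, 16+0) = 16
r[4] = max(4+16-1, 6+7-1, 16+4-1, 17+0) = 19
r[5] = max(4+19-1, 6+16-1, 16+7-1, 17+4-1, 29+0) = 29
r[6] = max(4+29-1, 6+19-1, 16+16-1, 17+7-1, 29+4-1, 39+0) = 39
r[7] = max(4+39-1, 6+29-1, 16+19-1, …, 39+4-1, 36+0) = 42
r[8] = max(4+42-1, 6+39-1, 16+29-1, …, 36+4-1, 24+0) = 45
r[9] = max(4+45-1, 6+42-1, 16+39-1, …, 24+4-1, 46+0) = 54
r[10] = max(4+54-1, 6+45-1, 16+42-1, …, 46+4-1, 27+0) = 57
r[11] = max(4+57-1, 6+54-1, 16+45-1, …, 27+4-1, 46+0) = 67
r[12] = max(4+67-1, 6+57-1, 16+54-1, …, 46+4-1, 45+0) = 77
One optimal plan: pieces 6 + 6 (1 cut) → €78 − €1 = €77.

77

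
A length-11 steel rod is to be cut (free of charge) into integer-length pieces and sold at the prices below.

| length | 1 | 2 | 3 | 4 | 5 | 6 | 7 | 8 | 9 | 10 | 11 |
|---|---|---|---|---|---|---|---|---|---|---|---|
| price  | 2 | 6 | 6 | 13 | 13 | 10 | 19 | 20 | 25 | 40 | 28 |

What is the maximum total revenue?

42

Build best[k] bottom-up: best[k] = max over allowed piece i of (p[i] + best[k−i]).
best[1] = 2
best[2] = max(2+2, 6+0) = 6
best[3] = max(2+6, 6+2, 6+0) = 8
best[4] = max(2+8, 6+6, 6+2, 13+0) = 13
best[5] = max(2+13, 6+8, 6+6, 13+2, 13+0) = 15
best[6] = max(2+15, 6+13, 6+8, 13+6, 13+2, 10+0) = 19
best[7] = max(2+19, 6+15, 6+13, …, 10+2, 19+0) = 21
best[8] = max(2+21, 6+19, 6+15, …, 19+2, 20+0) = 26
best[9] = max(2+26, 6+21, 6+19, …, 20+2, 25+0) = 28
best[10] = max(2+28, 6+26, 6+21, …, 25+2, 40+0) = 40
best[11] = max(2+40, 6+28, 6+26, …, 40+2, 28+0) = 42
One optimal cutting: 10 + 1 → $40 + $2 = $42.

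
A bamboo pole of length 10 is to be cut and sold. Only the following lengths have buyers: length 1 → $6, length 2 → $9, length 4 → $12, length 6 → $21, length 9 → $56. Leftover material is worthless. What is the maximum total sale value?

Consider every possible first cut. r[k] is the best of p[i]+r[k−i] over all sellable i≤k.
r[1] = 6
r[2] = max(6+6, 9+0) = 12
r[3] = max(6+12, 9+6) = 18
r[4] = max(6+18, 9+12, 12+0) = 24
r[5] = max(6+24, 9+18, 12+6) = 30
r[6] = max(6+30, 9+24, 12+12, 21+0) = 36
r[7] = max(6+36, 9+30, 12+18, 21+6) = 42
r[8] = max(6+42, 9+36, 12+24, 21+12) = 48
r[9] = max(6+48, 9+42, 12+30, 21+18, 56+0) = 56
r[10] = max(6+56, 9+48, 12+36, 21+24, 56+6) = 62
One optimal cutting: 9 + 1 → $62.

62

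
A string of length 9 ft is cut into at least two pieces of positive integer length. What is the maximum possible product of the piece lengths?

Fill prod[k] for k=2..9: at each k try every first piece i and multiply by the better of (k−i) uncut or prod[k−i].
prod[2] = 1·max(1,0) = 1·1 = 1
prod[3] = 1·max(2,1) = 1·2 = 2
prod[4] = 2·max(2,1) = 2·2 = 4
prod[5] = 2·max(3,2) = 2·3 = 6
prod[6] = 3·max(3,2) = 3·3 = 9
prod[7] = 2·max(5,6) = 2·6 = 12
prod[8] = 2·max(6,9) = 2·9 = 18
prod[9] = 3·max(6,9) = 3·9 = 27
One optimal split: 3 + 3 + 3; product 3·3·3 = 27.

27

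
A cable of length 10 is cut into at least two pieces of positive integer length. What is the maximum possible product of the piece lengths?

Fill g[k] for k=2..10: at each k try every first piece i and multiply by the better of (k−i) uncut or g[k−i].
g[2] = 1·max(1,0) = 1·1 = 1
g[3] = 1·max(2,1) = 1·2 = 2
g[4] = 2·max(2,1) = 2·2 = 4
g[5] = 2·max(3,2) = 2·3 = 6
g[6] = 3·max(3,2) = 3·3 = 9
g[7] = 2·max(5,6) = 2·6 = 12
g[8] = 2·max(6,9) = 2·9 = 18
g[9] = 3·max(6,9) = 3·9 = 27
g[10] = 2·max(8,18) = 2·18 = 36
One optimal split: 3 + 3 + 2 + 2; product 3·3·2·2 = 36.

36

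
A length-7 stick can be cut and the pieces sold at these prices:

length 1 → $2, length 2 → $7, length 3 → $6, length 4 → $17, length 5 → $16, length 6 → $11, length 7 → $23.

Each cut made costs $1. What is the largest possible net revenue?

24

Consider every possible first cut. net[k] is the best of p[i]+net[k−i] over all sellable i≤k, charging 1 whenever i<k.
net[1] = 2
net[2] = max(2+2-1, 7+0) = 7
net[3] = max(2+7-1, 7+2-1, 6+0) = 8
net[4] = max(2+8-1, 7+7-1, 6+2-1, 17+0) = 17
net[5] = max(2+17-1, 7+8-1, 6+7-1, 17+2-1, 16+0) = 18
net[6] = max(2+18-1, 7+17-1, 6+8-1, 17+7-1, 16+2-1, 11+0) = 23
net[7] = max(2+23-1, 7+18-1, 6+17-1, …, 11+2-1, 23+0) = 24
One optimal plan: pieces 4 + 2 + 1 (2 cuts) → $26 − $2 = $24.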